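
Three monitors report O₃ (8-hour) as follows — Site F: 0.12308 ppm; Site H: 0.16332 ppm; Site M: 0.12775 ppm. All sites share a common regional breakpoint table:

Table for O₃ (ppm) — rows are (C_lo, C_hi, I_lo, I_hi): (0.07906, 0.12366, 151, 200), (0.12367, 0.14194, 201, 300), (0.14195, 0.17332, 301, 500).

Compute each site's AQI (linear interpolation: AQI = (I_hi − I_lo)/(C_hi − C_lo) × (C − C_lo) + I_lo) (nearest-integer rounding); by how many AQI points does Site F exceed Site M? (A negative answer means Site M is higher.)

-24

Site F: 0.12308 lies in 0.07906–0.12366, so I_lo=151, I_hi=200, C_lo=0.07906, C_hi=0.12366.
(200−151)/(0.12366−0.07906) × (0.12308−0.07906) + 151 = 49/0.04460 × 0.04402 + 151 ≈ 199.36 → 199.
Site H: row 0.14195–0.17332 (AQI 301–500). (500−301)·(0.16332−0.14195)/(0.17332−0.14195) + 301 = 199·0.02137/0.03137 + 301 ≈ 436.56 → 437.
Site M: row 0.12367–0.14194 (AQI 201–300). (300−201)·(0.12775−0.12367)/(0.14194−0.12367) + 201 = 99·0.00408/0.01827 + 201 ≈ 223.11 → 223.
AQIs: Site F=199, Site H=437, Site M=223. Site F (199) − Site M (223) = -24.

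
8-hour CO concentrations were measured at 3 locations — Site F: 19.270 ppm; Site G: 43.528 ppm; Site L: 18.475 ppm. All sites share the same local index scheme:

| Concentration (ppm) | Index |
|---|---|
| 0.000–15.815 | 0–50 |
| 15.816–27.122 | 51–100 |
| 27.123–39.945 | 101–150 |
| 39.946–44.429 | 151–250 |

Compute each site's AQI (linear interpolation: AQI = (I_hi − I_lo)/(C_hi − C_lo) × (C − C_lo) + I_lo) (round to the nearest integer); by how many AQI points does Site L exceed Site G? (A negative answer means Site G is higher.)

-167

Site F: 19.270 lies in 15.816–27.122, so I_lo=51, I_hi=100, C_lo=15.816, C_hi=27.122.
(100−51)/(27.122−15.816) × (19.270−15.816) + 51 = 49/11.306 × 3.454 + 51 ≈ 65.97 → 66.
Site G: row 39.946–44.429 (AQI 151–250). (250−151)·(43.528−39.946)/(44.429−39.946) + 151 = 99·3.582/4.483 + 151 ≈ 230.10 → 230.
Site L 18.475: bracket 15.816–27.122 → index 51–100; slope 49/11.306, offset 2.659.
AQI = 51 + 49/11.306·2.659 ≈ 62.52 ⇒ 63.
AQIs: Site F=66, Site G=230, Site L=63. Site L (63) − Site G (230) = -167.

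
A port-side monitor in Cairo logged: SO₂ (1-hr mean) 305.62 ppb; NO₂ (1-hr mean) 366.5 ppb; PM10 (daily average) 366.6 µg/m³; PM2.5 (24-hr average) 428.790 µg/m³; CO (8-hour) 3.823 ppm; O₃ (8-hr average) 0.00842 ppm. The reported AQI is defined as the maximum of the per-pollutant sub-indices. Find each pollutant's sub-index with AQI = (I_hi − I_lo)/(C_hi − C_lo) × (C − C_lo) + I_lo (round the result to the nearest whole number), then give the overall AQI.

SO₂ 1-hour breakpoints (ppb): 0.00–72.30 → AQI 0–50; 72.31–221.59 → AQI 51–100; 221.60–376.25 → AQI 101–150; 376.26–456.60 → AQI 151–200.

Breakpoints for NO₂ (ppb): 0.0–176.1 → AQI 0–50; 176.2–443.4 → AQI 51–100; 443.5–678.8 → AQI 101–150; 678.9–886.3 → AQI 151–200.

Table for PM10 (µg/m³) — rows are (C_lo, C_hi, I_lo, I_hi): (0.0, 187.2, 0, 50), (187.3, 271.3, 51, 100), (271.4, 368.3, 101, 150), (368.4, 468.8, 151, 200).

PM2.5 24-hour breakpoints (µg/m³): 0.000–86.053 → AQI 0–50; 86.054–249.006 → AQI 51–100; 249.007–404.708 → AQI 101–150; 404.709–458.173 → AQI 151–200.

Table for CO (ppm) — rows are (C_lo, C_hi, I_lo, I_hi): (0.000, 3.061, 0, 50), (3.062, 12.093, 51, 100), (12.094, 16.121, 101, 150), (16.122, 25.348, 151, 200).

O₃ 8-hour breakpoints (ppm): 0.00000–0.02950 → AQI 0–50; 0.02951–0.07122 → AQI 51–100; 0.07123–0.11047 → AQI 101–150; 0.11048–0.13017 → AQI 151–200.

SO₂: 305.62 lies in 221.60–376.25, so I_lo=101, I_hi=150, C_lo=221.60, C_hi=376.25.
(150−101)/(376.25−221.60) × (305.62−221.60) + 101 = 49/154.65 × 84.02 + 101 ≈ 127.62 → 128.
NO₂: 366.5 lies in 176.2–443.4, so I_lo=51, I_hi=100, C_lo=176.2, C_hi=443.4.
(100−51)/(443.4−176.2) × (366.5−176.2) + 51 = 49/267.2 × 190.3 + 51 ≈ 85.90 → 86.
PM10: 366.6 lies in 271.4–368.3, so I_lo=101, I_hi=150, C_lo=271.4, C_hi=368.3.
(150−101)/(368.3−271.4) × (366.6−271.4) + 101 = 49/96.9 × 95.2 + 101 ≈ 149.14 → 149.
PM2.5: 428.790 ∈ [404.709, 458.173] ↔ index [151, 200].
151 + (428.790−404.709)·(200−151)/(458.173−404.709) = 151 + 24.081·49/53.464 ≈ 173.07, so AQI = 173.
CO 3.823: bracket 3.062–12.093 → index 51–100; slope 49/9.031, offset 0.761.
AQI = 51 + 49/9.031·0.761 ≈ 55.13 ⇒ 55.
O₃: 0.00842 lies in 0.00000–0.02950, so I_lo=0, I_hi=50, C_lo=0.00000, C_hi=0.02950.
(50−0)/(0.02950−0.00000) × (0.00842−0.00000) + 0 = 50/0.02950 × 0.00842 + 0 ≈ 14.27 → 14.
Sub-indices: SO₂→128, NO₂→86, PM10→149, PM2.5→173, CO→55, O₃→14. Overall AQI = max = 173; dominant pollutant is PM2.5.

173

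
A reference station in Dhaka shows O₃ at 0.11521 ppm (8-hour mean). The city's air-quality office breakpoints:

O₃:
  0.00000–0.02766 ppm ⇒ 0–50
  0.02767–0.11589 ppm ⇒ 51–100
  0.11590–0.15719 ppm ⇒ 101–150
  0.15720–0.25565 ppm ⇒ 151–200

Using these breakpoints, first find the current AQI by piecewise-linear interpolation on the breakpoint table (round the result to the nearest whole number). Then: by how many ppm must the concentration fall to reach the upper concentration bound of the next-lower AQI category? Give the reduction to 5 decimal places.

O₃ 0.11521: bracket 0.02767–0.11589 → index 51–100; slope 49/0.08822, offset 0.08754.
AQI = 51 + 49/0.08822·0.08754 ≈ 99.62 ⇒ 100.
Current AQI 100 is in the Moderate range (51–100). The next-lower category tops out at AQI 50, whose upper concentration bound is 0.02766 ppm.
Reduction needed = 0.11521 − 0.02766 = 0.08755 ppm.

0.08755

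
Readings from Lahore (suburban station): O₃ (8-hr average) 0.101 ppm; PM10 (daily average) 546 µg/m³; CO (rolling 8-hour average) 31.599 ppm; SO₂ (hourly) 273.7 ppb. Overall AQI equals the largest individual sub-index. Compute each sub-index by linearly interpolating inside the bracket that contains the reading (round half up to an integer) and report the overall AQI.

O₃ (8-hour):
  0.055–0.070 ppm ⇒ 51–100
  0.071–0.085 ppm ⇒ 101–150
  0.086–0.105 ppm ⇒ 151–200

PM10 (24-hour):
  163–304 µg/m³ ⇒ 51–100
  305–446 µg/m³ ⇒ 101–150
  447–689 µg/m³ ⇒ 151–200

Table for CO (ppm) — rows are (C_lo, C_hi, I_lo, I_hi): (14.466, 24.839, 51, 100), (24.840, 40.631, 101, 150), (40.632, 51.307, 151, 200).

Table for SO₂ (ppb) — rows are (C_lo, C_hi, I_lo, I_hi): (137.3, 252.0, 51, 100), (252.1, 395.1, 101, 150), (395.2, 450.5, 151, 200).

O₃: 0.101 lies in 0.086–0.105, so I_lo=151, I_hi=200, C_lo=0.086, C_hi=0.105.
(200−151)/(0.105−0.086) × (0.101−0.086) + 151 = 49/0.019 × 0.015 + 151 ≈ 189.68 → 190.
PM10: 546 ∈ [447, 689] ↔ index [151, 200].
151 + (546−447)·(200−151)/(689−447) = 151 + 99·49/242 ≈ 171.05, so AQI = 171.
CO 31.599: bracket 24.840–40.631 → index 101–150; slope 49/15.791, offset 6.759.
AQI = 101 + 49/15.791·6.759 ≈ 121.97 ⇒ 122.
SO₂: 273.7 lies in 252.1–395.1, so I_lo=101, I_hi=150, C_lo=252.1, C_hi=395.1.
(150−101)/(395.1−252.1) × (273.7−252.1) + 101 = 49/143.0 × 21.6 + 101 ≈ 108.40 → 108.
Sub-indices: O₃→190, PM10→171, CO→122, SO₂→108. Overall AQI = max = 190; dominant pollutant is O₃.

190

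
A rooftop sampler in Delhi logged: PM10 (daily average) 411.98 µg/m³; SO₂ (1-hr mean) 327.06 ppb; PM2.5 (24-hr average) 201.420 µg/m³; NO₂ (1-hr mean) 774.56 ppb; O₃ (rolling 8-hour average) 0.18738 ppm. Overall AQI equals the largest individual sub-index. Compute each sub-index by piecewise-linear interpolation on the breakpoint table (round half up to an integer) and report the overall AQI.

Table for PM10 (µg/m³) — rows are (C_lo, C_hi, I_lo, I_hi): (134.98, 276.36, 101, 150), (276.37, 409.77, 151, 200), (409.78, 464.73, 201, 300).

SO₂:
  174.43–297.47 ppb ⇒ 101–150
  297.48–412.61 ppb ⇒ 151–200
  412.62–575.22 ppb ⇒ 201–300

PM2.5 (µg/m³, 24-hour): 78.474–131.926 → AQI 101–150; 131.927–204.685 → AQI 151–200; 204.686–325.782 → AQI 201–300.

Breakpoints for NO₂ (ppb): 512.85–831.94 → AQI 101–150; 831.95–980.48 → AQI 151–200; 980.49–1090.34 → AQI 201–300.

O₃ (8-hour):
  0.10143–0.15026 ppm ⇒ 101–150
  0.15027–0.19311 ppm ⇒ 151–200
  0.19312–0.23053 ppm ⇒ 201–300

PM10: 411.98 lies in 409.78–464.73, so I_lo=201, I_hi=300, C_lo=409.78, C_hi=464.73.
(300−201)/(464.73−409.78) × (411.98−409.78) + 201 = 99/54.95 × 2.20 + 201 ≈ 204.96 → 205.
SO₂: 327.06 lies in 297.48–412.61, so I_lo=151, I_hi=200, C_lo=297.48, C_hi=412.61.
(200−151)/(412.61−297.48) × (327.06−297.48) + 151 = 49/115.13 × 29.58 + 151 ≈ 163.59 → 164.
PM2.5 201.420: bracket 131.927–204.685 → index 151–200; slope 49/72.758, offset 69.493.
AQI = 151 + 49/72.758·69.493 ≈ 197.80 ⇒ 198.
NO₂: 774.56 lies in 512.85–831.94, so I_lo=101, I_hi=150, C_lo=512.85, C_hi=831.94.
(150−101)/(831.94−512.85) × (774.56−512.85) + 101 = 49/319.09 × 261.71 + 101 ≈ 141.19 → 141.
O₃: 0.18738 lies in 0.15027–0.19311, so I_lo=151, I_hi=200, C_lo=0.15027, C_hi=0.19311.
(200−151)/(0.19311−0.15027) × (0.18738−0.15027) + 151 = 49/0.04284 × 0.03711 + 151 ≈ 193.45 → 193.
Sub-indices: PM10→205, SO₂→164, PM2.5→198, NO₂→141, O₃→193. Overall AQI = max = 205; dominant pollutant is PM10.

205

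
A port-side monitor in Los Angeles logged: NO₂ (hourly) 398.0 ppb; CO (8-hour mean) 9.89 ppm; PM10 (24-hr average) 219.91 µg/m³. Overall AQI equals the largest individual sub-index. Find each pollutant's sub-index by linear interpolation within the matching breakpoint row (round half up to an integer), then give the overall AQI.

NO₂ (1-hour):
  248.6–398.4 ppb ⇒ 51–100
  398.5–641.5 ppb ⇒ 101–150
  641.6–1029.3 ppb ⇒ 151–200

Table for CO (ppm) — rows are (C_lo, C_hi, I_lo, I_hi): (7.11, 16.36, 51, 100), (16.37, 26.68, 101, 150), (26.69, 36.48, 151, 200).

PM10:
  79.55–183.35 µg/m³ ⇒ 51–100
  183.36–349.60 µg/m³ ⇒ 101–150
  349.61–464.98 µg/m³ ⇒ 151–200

112

NO₂: 398.0 lies in 248.6–398.4, so I_lo=51, I_hi=100, C_lo=248.6, C_hi=398.4.
(100−51)/(398.4−248.6) × (398.0−248.6) + 51 = 49/149.8 × 149.4 + 51 ≈ 99.87 → 100.
CO: 9.89 lies in 7.11–16.36, so I_lo=51, I_hi=100, C_lo=7.11, C_hi=16.36.
(100−51)/(16.36−7.11) × (9.89−7.11) + 51 = 49/9.25 × 2.78 + 51 ≈ 65.73 → 66.
PM10: 219.91 ∈ [183.36, 349.60] ↔ index [101, 150].
101 + (219.91−183.36)·(150−101)/(349.60−183.36) = 101 + 36.55·49/166.24 ≈ 111.77, so AQI = 112.
Sub-indices: NO₂→100, CO→66, PM10→112. Overall AQI = max = 112; dominant pollutant is PM10.
AQI 112: Unhealthy for Sensitive Groups.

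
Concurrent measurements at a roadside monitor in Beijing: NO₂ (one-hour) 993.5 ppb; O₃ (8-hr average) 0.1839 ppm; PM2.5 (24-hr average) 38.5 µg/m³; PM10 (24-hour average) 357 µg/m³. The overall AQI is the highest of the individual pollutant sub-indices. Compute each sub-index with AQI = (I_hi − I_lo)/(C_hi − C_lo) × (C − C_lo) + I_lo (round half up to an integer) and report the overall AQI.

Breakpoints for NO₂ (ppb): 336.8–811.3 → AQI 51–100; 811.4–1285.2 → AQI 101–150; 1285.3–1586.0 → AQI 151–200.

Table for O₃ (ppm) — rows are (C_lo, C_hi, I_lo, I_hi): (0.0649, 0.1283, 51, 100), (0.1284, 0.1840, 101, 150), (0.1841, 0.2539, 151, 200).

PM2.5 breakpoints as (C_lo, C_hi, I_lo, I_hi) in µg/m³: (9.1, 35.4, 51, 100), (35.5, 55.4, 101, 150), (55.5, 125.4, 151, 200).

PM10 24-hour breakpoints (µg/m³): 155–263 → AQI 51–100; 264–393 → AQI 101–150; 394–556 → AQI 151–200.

150

NO₂: row 811.4–1285.2 (AQI 101–150). (150−101)·(993.5−811.4)/(1285.2−811.4) + 101 = 49·182.1/473.8 + 101 ≈ 119.83 → 120.
O₃ 0.1839: bracket 0.1284–0.1840 → index 101–150; slope 49/0.0556, offset 0.0555.
AQI = 101 + 49/0.0556·0.0555 ≈ 149.91 ⇒ 150.
PM2.5: row 35.5–55.4 (AQI 101–150). (150−101)·(38.5−35.5)/(55.4−35.5) + 101 = 49·3.0/19.9 + 101 ≈ 108.39 → 108.
PM10 357: bracket 264–393 → index 101–150; slope 49/129, offset 93.
AQI = 101 + 49/129·93 ≈ 136.33 ⇒ 136.
Sub-indices: NO₂→120, O₃→150, PM2.5→108, PM10→136. Overall AQI = max = 150; dominant pollutant is O₃.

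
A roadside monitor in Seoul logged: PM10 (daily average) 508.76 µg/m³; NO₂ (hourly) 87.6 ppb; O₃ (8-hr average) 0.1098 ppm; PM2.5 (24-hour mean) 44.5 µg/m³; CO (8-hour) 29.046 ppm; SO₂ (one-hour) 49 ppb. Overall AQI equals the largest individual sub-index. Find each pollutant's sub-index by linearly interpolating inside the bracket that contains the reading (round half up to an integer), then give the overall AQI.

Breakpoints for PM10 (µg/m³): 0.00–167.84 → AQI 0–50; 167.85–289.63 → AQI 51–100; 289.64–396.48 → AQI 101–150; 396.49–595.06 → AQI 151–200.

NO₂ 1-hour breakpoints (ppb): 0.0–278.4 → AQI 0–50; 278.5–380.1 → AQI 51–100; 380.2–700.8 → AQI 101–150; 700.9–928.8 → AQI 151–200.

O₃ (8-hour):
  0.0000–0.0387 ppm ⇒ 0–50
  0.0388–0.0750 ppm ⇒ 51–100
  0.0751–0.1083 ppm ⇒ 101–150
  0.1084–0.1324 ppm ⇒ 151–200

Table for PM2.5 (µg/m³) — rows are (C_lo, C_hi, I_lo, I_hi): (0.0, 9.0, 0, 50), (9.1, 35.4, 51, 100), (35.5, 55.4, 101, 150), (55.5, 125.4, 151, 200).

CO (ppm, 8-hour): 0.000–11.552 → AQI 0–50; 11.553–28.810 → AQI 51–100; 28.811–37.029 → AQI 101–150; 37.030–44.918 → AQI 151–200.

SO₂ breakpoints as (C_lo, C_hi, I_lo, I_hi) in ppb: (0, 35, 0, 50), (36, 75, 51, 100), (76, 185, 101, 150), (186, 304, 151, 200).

PM10: 508.76 ∈ [396.49, 595.06] ↔ index [151, 200].
151 + (508.76−396.49)·(200−151)/(595.06−396.49) = 151 + 112.27·49/198.57 ≈ 178.70, so AQI = 179.
NO₂: 87.6 ∈ [0.0, 278.4] ↔ index [0, 50].
0 + (87.6−0.0)·(50−0)/(278.4−0.0) = 0 + 87.6·50/278.4 ≈ 15.73, so AQI = 16.
O₃: row 0.1084–0.1324 (AQI 151–200). (200−151)·(0.1098−0.1084)/(0.1324−0.1084) + 151 = 49·0.0014/0.0240 + 151 ≈ 153.86 → 154.
PM2.5: 44.5 lies in 35.5–55.4, so I_lo=101, I_hi=150, C_lo=35.5, C_hi=55.4.
(150−101)/(55.4−35.5) × (44.5−35.5) + 101 = 49/19.9 × 9.0 + 101 ≈ 123.16 → 123.
CO: 29.046 ∈ [28.811, 37.029] ↔ index [101, 150].
101 + (29.046−28.811)·(150−101)/(37.029−28.811) = 101 + 0.235·49/8.218 ≈ 102.40, so AQI = 102.
SO₂: 49 lies in 36–75, so I_lo=51, I_hi=100, C_lo=36, C_hi=75.
(100−51)/(75−36) × (49−36) + 51 = 49/39 × 13 + 51 ≈ 67.33 → 67.
Sub-indices: PM10→179, NO₂→16, O₃→154, PM2.5→123, CO→102, SO₂→67. Overall AQI = max = 179; dominant pollutant is PM10.

179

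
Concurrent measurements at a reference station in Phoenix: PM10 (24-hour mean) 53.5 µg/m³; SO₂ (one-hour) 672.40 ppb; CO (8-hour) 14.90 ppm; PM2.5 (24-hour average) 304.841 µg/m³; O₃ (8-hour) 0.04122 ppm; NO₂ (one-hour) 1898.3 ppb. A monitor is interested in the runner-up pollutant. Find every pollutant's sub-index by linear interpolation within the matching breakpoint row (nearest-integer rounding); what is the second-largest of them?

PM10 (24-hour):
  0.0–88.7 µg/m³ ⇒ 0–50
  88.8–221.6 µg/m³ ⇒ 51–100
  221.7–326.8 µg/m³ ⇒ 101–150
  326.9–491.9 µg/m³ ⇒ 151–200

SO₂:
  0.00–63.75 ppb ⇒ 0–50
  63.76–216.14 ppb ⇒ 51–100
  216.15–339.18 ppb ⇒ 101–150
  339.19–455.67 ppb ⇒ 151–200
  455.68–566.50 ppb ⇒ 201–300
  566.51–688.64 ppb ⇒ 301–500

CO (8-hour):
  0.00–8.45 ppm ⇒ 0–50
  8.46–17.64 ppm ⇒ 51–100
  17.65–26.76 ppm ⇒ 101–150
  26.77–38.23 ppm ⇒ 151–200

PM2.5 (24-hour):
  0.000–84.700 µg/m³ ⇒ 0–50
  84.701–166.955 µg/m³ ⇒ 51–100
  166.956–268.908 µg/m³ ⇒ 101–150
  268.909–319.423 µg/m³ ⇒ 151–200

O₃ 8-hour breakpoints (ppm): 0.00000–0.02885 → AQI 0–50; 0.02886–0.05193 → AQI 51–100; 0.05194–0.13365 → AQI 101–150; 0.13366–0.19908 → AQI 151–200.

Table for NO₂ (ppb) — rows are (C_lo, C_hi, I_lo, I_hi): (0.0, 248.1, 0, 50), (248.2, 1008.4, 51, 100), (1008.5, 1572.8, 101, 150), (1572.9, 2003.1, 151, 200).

PM10: row 0.0–88.7 (AQI 0–50). (50−0)·(53.5−0.0)/(88.7−0.0) + 0 = 50·53.5/88.7 + 0 ≈ 30.16 → 30.
SO₂: 672.40 lies in 566.51–688.64, so I_lo=301, I_hi=500, C_lo=566.51, C_hi=688.64.
(500−301)/(688.64−566.51) × (672.40−566.51) + 301 = 199/122.13 × 105.89 + 301 ≈ 473.54 → 474.
CO: row 8.46–17.64 (AQI 51–100). (100−51)·(14.90−8.46)/(17.64−8.46) + 51 = 49·6.44/9.18 + 51 ≈ 85.37 → 85.
PM2.5: 304.841 ∈ [268.909, 319.423] ↔ index [151, 200].
151 + (304.841−268.909)·(200−151)/(319.423−268.909) = 151 + 35.932·49/50.514 ≈ 185.86, so AQI = 186.
O₃ 0.04122: bracket 0.02886–0.05193 → index 51–100; slope 49/0.02307, offset 0.01236.
AQI = 51 + 49/0.02307·0.01236 ≈ 77.25 ⇒ 77.
NO₂: row 1572.9–2003.1 (AQI 151–200). (200−151)·(1898.3−1572.9)/(2003.1−1572.9) + 151 = 49·325.4/430.2 + 151 ≈ 188.06 → 188.
Sub-indices: PM10→30, SO₂→474, CO→85, PM2.5→186, O₃→77, NO₂→188. Ranked high→low: 474, 188, 186, 85, 77, 30. Second-highest sub-index = 188.

188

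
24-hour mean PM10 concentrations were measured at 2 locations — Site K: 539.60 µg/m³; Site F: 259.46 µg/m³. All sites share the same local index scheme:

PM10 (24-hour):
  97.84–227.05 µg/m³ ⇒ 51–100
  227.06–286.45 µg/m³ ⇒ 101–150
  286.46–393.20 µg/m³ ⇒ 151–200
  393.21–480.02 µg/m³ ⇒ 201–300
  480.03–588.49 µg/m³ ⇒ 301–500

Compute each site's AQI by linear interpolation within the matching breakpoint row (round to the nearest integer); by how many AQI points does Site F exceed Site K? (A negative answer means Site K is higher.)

-282

Site K: 539.60 lies in 480.03–588.49, so I_lo=301, I_hi=500, C_lo=480.03, C_hi=588.49.
(500−301)/(588.49−480.03) × (539.60−480.03) + 301 = 199/108.46 × 59.57 + 301 ≈ 410.30 → 410.
Site F: 259.46 ∈ [227.06, 286.45] ↔ index [101, 150].
101 + (259.46−227.06)·(150−101)/(286.45−227.06) = 101 + 32.40·49/59.39 ≈ 127.73, so AQI = 128.
AQIs: Site K=410, Site F=128. Site F (128) − Site K (410) = -282.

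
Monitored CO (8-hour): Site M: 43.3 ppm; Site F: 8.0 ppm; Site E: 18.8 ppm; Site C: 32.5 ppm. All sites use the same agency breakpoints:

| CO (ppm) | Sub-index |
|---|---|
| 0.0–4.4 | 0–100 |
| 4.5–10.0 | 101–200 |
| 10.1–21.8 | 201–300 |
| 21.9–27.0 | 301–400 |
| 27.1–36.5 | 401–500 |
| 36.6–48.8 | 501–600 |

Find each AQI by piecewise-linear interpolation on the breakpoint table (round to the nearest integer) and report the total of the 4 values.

1452

Site M: row 36.6–48.8 (AQI 501–600). (600−501)·(43.3−36.6)/(48.8−36.6) + 501 = 99·6.7/12.2 + 501 ≈ 555.37 → 555.
Site F: 8.0 lies in 4.5–10.0, so I_lo=101, I_hi=200, C_lo=4.5, C_hi=10.0.
(200−101)/(10.0−4.5) × (8.0−4.5) + 101 = 99/5.5 × 3.5 + 101 ≈ 164.00 → 164.
Site E: row 10.1–21.8 (AQI 201–300). (300−201)·(18.8−10.1)/(21.8−10.1) + 201 = 99·8.7/11.7 + 201 ≈ 274.62 → 275.
Site C: 32.5 ∈ [27.1, 36.5] ↔ index [401, 500].
401 + (32.5−27.1)·(500−401)/(36.5−27.1) = 401 + 5.4·99/9.4 ≈ 457.87, so AQI = 458.
AQIs: Site M=555, Site F=164, Site E=275, Site C=458. Sum = 555 + 164 + 275 + 458 = 1452.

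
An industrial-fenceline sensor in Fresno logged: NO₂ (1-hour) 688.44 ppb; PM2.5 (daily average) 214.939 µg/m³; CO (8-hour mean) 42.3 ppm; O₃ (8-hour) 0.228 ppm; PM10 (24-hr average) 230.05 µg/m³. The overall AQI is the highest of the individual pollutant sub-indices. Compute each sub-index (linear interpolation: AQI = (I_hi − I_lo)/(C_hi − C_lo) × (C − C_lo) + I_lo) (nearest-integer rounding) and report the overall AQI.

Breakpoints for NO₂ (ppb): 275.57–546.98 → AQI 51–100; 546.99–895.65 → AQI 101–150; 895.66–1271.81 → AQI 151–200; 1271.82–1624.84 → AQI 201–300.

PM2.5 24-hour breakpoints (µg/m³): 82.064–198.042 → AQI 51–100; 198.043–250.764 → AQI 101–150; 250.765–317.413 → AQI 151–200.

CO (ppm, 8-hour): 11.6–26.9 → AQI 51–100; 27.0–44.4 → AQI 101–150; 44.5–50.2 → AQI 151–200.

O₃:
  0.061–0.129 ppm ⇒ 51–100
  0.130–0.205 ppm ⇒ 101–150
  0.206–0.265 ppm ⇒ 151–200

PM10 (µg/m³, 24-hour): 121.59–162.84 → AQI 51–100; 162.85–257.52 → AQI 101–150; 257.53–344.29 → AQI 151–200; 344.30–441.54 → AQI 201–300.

169

NO₂: 688.44 lies in 546.99–895.65, so I_lo=101, I_hi=150, C_lo=546.99, C_hi=895.65.
(150−101)/(895.65−546.99) × (688.44−546.99) + 101 = 49/348.66 × 141.45 + 101 ≈ 120.88 → 121.
PM2.5: 214.939 lies in 198.043–250.764, so I_lo=101, I_hi=150, C_lo=198.043, C_hi=250.764.
(150−101)/(250.764−198.043) × (214.939−198.043) + 101 = 49/52.721 × 16.896 + 101 ≈ 116.70 → 117.
CO: 42.3 ∈ [27.0, 44.4] ↔ index [101, 150].
101 + (42.3−27.0)·(150−101)/(44.4−27.0) = 101 + 15.3·49/17.4 ≈ 144.09, so AQI = 144.
O₃: 0.228 lies in 0.206–0.265, so I_lo=151, I_hi=200, C_lo=0.206, C_hi=0.265.
(200−151)/(0.265−0.206) × (0.228−0.206) + 151 = 49/0.059 × 0.022 + 151 ≈ 169.27 → 169.
PM10: row 162.85–257.52 (AQI 101–150). (150−101)·(230.05−162.85)/(257.52−162.85) + 101 = 49·67.20/94.67 + 101 ≈ 135.78 → 136.
Sub-indices: NO₂→121, PM2.5→117, CO→144, O₃→169, PM10→136. Overall AQI = max = 169; dominant pollutant is O₃.
AQI 169: Unhealthy.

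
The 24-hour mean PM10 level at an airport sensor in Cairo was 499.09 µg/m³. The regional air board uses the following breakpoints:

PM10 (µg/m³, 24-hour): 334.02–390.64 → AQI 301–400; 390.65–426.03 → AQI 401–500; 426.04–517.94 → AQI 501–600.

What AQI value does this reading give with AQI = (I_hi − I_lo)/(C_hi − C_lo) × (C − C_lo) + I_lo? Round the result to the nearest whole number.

580

PM10: 499.09 ∈ [426.04, 517.94] ↔ index [501, 600].
501 + (499.09−426.04)·(600−501)/(517.94−426.04) = 501 + 73.05·99/91.90 ≈ 579.69, so AQI = 580.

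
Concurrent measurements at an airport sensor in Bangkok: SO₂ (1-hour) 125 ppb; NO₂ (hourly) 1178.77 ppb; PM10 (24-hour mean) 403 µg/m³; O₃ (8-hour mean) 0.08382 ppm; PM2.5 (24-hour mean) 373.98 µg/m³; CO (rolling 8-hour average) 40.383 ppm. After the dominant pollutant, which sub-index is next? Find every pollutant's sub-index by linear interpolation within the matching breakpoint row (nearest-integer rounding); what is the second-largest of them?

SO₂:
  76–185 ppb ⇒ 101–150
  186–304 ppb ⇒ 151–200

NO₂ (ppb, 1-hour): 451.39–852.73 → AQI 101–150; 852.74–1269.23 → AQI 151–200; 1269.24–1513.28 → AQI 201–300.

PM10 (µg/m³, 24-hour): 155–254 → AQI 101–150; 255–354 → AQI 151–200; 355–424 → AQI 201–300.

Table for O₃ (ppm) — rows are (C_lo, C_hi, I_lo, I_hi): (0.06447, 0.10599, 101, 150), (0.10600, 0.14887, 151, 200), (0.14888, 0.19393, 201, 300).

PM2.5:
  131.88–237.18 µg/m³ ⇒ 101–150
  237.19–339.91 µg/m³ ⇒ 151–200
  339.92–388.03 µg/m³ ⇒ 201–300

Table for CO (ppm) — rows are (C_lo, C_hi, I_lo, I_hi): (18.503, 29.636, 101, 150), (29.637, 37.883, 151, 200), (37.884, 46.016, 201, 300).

SO₂: row 76–185 (AQI 101–150). (150−101)·(125−76)/(185−76) + 101 = 49·49/109 + 101 ≈ 123.03 → 123.
NO₂: 1178.77 lies in 852.74–1269.23, so I_lo=151, I_hi=200, C_lo=852.74, C_hi=1269.23.
(200−151)/(1269.23−852.74) × (1178.77−852.74) + 151 = 49/416.49 × 326.03 + 151 ≈ 189.36 → 189.
PM10: 403 lies in 355–424, so I_lo=201, I_hi=300, C_lo=355, C_hi=424.
(300−201)/(424−355) × (403−355) + 201 = 99/69 × 48 + 201 ≈ 269.87 → 270.
O₃: 0.08382 lies in 0.06447–0.10599, so I_lo=101, I_hi=150, C_lo=0.06447, C_hi=0.10599.
(150−101)/(0.10599−0.06447) × (0.08382−0.06447) + 101 = 49/0.04152 × 0.01935 + 101 ≈ 123.84 → 124.
PM2.5 373.98: bracket 339.92–388.03 → index 201–300; slope 99/48.11, offset 34.06.
AQI = 201 + 99/48.11·34.06 ≈ 271.09 ⇒ 271.
CO: row 37.884–46.016 (AQI 201–300). (300−201)·(40.383−37.884)/(46.016−37.884) + 201 = 99·2.499/8.132 + 201 ≈ 231.42 → 231.
Sub-indices: SO₂→123, NO₂→189, PM10→270, O₃→124, PM2.5→271, CO→231. Ranked high→low: 271, 270, 231, 189, 124, 123. Second-highest sub-index = 270.

270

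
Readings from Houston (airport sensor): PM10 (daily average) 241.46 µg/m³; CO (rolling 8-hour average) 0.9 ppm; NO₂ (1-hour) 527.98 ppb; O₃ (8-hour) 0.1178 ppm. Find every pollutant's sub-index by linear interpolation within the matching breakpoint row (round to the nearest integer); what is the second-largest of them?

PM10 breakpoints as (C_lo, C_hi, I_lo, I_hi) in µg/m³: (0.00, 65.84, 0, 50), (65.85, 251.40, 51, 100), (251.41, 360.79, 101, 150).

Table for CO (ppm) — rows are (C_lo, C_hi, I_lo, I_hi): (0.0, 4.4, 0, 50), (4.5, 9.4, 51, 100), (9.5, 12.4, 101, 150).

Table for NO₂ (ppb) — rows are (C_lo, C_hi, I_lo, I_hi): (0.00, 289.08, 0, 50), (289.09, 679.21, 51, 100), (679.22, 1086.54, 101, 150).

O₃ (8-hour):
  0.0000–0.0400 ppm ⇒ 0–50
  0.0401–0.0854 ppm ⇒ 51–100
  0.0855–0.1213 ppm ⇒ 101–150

PM10: 241.46 lies in 65.85–251.40, so I_lo=51, I_hi=100, C_lo=65.85, C_hi=251.40.
(100−51)/(251.40−65.85) × (241.46−65.85) + 51 = 49/185.55 × 175.61 + 51 ≈ 97.38 → 97.
CO 0.9: bracket 0.0–4.4 → index 0–50; slope 50/4.4, offset 0.9.
AQI = 0 + 50/4.4·0.9 ≈ 10.23 ⇒ 10.
NO₂ 527.98: bracket 289.09–679.21 → index 51–100; slope 49/390.12, offset 238.89.
AQI = 51 + 49/390.12·238.89 ≈ 81.01 ⇒ 81.
O₃: 0.1178 lies in 0.0855–0.1213, so I_lo=101, I_hi=150, C_lo=0.0855, C_hi=0.1213.
(150−101)/(0.1213−0.0855) × (0.1178−0.0855) + 101 = 49/0.0358 × 0.0323 + 101 ≈ 145.21 → 145.
Sub-indices: PM10→97, CO→10, NO₂→81, O₃→145. Ranked high→low: 145, 97, 81, 10. Second-highest sub-index = 97.

97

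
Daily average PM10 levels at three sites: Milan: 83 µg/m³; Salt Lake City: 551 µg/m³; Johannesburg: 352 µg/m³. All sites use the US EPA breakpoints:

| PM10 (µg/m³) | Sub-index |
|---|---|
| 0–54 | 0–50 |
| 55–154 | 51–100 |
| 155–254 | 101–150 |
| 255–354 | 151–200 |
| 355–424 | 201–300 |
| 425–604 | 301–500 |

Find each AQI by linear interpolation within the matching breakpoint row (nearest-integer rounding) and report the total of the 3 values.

705

Milan 83: bracket 55–154 → index 51–100; slope 49/99, offset 28.
AQI = 51 + 49/99·28 ≈ 64.86 ⇒ 65.
Salt Lake City: 551 lies in 425–604, so I_lo=301, I_hi=500, C_lo=425, C_hi=604.
(500−301)/(604−425) × (551−425) + 301 = 199/179 × 126 + 301 ≈ 441.08 → 441.
Johannesburg: 352 ∈ [255, 354] ↔ index [151, 200].
151 + (352−255)·(200−151)/(354−255) = 151 + 97·49/99 ≈ 199.01, so AQI = 199.
AQIs: Milan=65, Salt Lake City=441, Johannesburg=199. Sum = 65 + 441 + 199 = 705.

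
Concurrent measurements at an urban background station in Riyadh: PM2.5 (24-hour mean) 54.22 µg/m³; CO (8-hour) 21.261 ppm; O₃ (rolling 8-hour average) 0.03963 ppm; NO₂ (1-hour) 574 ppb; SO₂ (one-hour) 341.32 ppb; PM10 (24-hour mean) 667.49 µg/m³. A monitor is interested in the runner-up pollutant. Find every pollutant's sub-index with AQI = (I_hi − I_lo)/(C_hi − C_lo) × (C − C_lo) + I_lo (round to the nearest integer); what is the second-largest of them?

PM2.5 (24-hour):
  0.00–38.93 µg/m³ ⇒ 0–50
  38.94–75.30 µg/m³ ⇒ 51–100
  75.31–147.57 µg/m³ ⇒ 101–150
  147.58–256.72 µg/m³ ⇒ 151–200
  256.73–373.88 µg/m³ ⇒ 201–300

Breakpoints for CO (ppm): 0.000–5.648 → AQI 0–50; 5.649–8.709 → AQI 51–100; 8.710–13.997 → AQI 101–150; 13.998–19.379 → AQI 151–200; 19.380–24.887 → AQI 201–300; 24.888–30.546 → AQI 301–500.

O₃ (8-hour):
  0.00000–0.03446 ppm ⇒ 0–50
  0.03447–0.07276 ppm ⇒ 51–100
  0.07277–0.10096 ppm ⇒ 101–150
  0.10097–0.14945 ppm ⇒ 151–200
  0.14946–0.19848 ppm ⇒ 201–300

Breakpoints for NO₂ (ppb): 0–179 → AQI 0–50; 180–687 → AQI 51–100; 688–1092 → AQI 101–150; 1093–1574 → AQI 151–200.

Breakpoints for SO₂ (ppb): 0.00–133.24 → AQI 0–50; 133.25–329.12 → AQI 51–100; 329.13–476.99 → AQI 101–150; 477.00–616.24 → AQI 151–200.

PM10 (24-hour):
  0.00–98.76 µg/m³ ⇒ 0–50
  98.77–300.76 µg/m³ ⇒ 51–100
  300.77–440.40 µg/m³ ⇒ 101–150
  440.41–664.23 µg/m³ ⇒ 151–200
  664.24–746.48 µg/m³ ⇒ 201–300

PM2.5 54.22: bracket 38.94–75.30 → index 51–100; slope 49/36.36, offset 15.28.
AQI = 51 + 49/36.36·15.28 ≈ 71.59 ⇒ 72.
CO 21.261: bracket 19.380–24.887 → index 201–300; slope 99/5.507, offset 1.881.
AQI = 201 + 99/5.507·1.881 ≈ 234.81 ⇒ 235.
O₃: 0.03963 ∈ [0.03447, 0.07276] ↔ index [51, 100].
51 + (0.03963−0.03447)·(100−51)/(0.07276−0.03447) = 51 + 0.00516·49/0.03829 ≈ 57.60, so AQI = 58.
NO₂ 574: bracket 180–687 → index 51–100; slope 49/507, offset 394.
AQI = 51 + 49/507·394 ≈ 89.08 ⇒ 89.
SO₂: 341.32 lies in 329.13–476.99, so I_lo=101, I_hi=150, C_lo=329.13, C_hi=476.99.
(150−101)/(476.99−329.13) × (341.32−329.13) + 101 = 49/147.86 × 12.19 + 101 ≈ 105.04 → 105.
PM10 667.49: bracket 664.24–746.48 → index 201–300; slope 99/82.24, offset 3.25.
AQI = 201 + 99/82.24·3.25 ≈ 204.91 ⇒ 205.
Sub-indices: PM2.5→72, CO→235, O₃→58, NO₂→89, SO₂→105, PM10→205. Ranked high→low: 235, 205, 105, 89, 72, 58. Second-highest sub-index = 205.

205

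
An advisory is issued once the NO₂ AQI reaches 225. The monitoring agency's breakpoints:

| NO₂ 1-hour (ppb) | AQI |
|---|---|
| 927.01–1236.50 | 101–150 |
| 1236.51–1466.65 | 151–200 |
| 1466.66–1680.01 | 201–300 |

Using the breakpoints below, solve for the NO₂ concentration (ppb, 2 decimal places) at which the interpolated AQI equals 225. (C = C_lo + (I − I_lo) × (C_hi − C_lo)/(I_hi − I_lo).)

AQI 225 lies in the 201–300 band, which corresponds to 1466.66–1680.01 ppb.
C = 1466.66 + (225−201)×(1680.01−1466.66)/(300−201) = 1466.66 + 24×213.35/99 ≈ 1518.3812 ppb → 1518.38 ppb to 2 dp.

1518.38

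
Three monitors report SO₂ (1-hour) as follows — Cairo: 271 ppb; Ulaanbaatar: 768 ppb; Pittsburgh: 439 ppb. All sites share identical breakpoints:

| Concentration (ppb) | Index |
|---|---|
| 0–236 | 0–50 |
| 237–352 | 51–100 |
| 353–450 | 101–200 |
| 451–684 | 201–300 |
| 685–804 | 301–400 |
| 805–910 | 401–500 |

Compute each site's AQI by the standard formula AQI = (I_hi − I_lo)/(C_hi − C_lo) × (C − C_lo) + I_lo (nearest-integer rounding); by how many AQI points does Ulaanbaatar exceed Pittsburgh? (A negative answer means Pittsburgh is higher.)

181

Cairo: 271 lies in 237–352, so I_lo=51, I_hi=100, C_lo=237, C_hi=352.
(100−51)/(352−237) × (271−237) + 51 = 49/115 × 34 + 51 ≈ 65.49 → 65.
Ulaanbaatar: 768 lies in 685–804, so I_lo=301, I_hi=400, C_lo=685, C_hi=804.
(400−301)/(804−685) × (768−685) + 301 = 99/119 × 83 + 301 ≈ 370.05 → 370.
Pittsburgh: 439 lies in 353–450, so I_lo=101, I_hi=200, C_lo=353, C_hi=450.
(200−101)/(450−353) × (439−353) + 101 = 99/97 × 86 + 101 ≈ 188.77 → 189.
AQIs: Cairo=65, Ulaanbaatar=370, Pittsburgh=189. Ulaanbaatar (370) − Pittsburgh (189) = 181.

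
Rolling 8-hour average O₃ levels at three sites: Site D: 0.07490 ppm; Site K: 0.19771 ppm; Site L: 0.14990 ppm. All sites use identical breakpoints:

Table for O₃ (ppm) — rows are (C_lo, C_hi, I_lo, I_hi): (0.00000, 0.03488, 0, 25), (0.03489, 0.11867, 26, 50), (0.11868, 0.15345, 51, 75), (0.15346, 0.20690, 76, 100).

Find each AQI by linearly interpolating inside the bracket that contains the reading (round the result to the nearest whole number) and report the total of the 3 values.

206

Site D 0.07490: bracket 0.03489–0.11867 → index 26–50; slope 24/0.08378, offset 0.04001.
AQI = 26 + 24/0.08378·0.04001 ≈ 37.46 ⇒ 37.
Site K: 0.19771 lies in 0.15346–0.20690, so I_lo=76, I_hi=100, C_lo=0.15346, C_hi=0.20690.
(100−76)/(0.20690−0.15346) × (0.19771−0.15346) + 76 = 24/0.05344 × 0.04425 + 76 ≈ 95.87 → 96.
Site L: 0.14990 lies in 0.11868–0.15345, so I_lo=51, I_hi=75, C_lo=0.11868, C_hi=0.15345.
(75−51)/(0.15345−0.11868) × (0.14990−0.11868) + 51 = 24/0.03477 × 0.03122 + 51 ≈ 72.55 → 73.
AQIs: Site D=37, Site K=96, Site L=73. Sum = 37 + 96 + 73 = 206.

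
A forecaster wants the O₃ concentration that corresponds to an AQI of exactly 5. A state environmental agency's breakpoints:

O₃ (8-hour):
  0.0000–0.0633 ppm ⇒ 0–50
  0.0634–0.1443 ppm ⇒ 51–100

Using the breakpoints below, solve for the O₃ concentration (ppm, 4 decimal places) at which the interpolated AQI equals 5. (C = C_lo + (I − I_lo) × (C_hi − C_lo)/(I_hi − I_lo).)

0.0063

AQI 5 lies in the 0–50 band, which corresponds to 0.0000–0.0633 ppm.
C = 0.0000 + (5−0)×(0.0633−0.0000)/(50−0) = 0.0000 + 5×0.0633/50 ≈ 0.006330 ppm → 0.0063 ppm to 4 dp.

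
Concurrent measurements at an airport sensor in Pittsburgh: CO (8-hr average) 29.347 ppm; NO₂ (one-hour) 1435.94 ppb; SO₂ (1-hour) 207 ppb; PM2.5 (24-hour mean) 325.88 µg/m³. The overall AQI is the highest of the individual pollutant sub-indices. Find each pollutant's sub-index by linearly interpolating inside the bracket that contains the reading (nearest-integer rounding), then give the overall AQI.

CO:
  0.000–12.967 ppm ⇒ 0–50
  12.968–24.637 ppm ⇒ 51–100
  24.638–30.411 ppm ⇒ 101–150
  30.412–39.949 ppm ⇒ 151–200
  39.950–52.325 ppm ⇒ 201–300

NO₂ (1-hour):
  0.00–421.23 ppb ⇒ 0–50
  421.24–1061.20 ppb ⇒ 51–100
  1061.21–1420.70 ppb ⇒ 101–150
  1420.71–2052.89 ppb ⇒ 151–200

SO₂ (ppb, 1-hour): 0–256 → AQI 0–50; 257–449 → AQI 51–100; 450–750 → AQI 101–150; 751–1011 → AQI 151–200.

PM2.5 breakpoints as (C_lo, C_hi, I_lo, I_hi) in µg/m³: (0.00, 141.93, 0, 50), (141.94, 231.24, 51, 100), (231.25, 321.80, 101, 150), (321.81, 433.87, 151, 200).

153

CO: row 24.638–30.411 (AQI 101–150). (150−101)·(29.347−24.638)/(30.411−24.638) + 101 = 49·4.709/5.773 + 101 ≈ 140.97 → 141.
NO₂: 1435.94 lies in 1420.71–2052.89, so I_lo=151, I_hi=200, C_lo=1420.71, C_hi=2052.89.
(200−151)/(2052.89−1420.71) × (1435.94−1420.71) + 151 = 49/632.18 × 15.23 + 151 ≈ 152.18 → 152.
SO₂: 207 lies in 0–256, so I_lo=0, I_hi=50, C_lo=0, C_hi=256.
(50−0)/(256−0) × (207−0) + 0 = 50/256 × 207 + 0 ≈ 40.43 → 40.
PM2.5: 325.88 ∈ [321.81, 433.87] ↔ index [151, 200].
151 + (325.88−321.81)·(200−151)/(433.87−321.81) = 151 + 4.07·49/112.06 ≈ 152.78, so AQI = 153.
Sub-indices: CO→141, NO₂→152, SO₂→40, PM2.5→153. Overall AQI = max = 153; dominant pollutant is PM2.5.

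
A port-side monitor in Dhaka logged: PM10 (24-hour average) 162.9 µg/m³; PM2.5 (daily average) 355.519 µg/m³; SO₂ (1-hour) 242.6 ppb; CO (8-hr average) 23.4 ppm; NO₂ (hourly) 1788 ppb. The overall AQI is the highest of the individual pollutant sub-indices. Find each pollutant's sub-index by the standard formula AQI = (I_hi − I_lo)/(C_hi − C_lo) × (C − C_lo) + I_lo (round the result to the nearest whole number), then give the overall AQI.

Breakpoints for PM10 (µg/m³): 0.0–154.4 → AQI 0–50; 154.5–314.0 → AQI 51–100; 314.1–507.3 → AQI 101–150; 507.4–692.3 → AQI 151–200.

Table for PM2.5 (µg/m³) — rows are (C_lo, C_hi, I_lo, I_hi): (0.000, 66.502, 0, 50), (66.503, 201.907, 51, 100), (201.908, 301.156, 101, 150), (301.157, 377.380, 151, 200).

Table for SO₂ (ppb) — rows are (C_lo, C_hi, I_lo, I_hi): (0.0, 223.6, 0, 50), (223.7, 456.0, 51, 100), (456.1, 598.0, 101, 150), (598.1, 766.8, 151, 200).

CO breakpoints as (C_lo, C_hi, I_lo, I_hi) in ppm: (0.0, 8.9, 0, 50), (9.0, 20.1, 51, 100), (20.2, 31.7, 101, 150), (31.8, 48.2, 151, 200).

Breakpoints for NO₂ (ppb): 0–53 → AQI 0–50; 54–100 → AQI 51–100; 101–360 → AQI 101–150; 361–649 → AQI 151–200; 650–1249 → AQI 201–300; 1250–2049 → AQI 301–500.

PM10 162.9: bracket 154.5–314.0 → index 51–100; slope 49/159.5, offset 8.4.
AQI = 51 + 49/159.5·8.4 ≈ 53.58 ⇒ 54.
PM2.5: row 301.157–377.380 (AQI 151–200). (200−151)·(355.519−301.157)/(377.380−301.157) + 151 = 49·54.362/76.223 + 151 ≈ 185.95 → 186.
SO₂: row 223.7–456.0 (AQI 51–100). (100−51)·(242.6−223.7)/(456.0−223.7) + 51 = 49·18.9/232.3 + 51 ≈ 54.99 → 55.
CO: row 20.2–31.7 (AQI 101–150). (150−101)·(23.4−20.2)/(31.7−20.2) + 101 = 49·3.2/11.5 + 101 ≈ 114.63 → 115.
NO₂: 1788 ∈ [1250, 2049] ↔ index [301, 500].
301 + (1788−1250)·(500−301)/(2049−1250) = 301 + 538·199/799 ≈ 434.99, so AQI = 435.
Sub-indices: PM10→54, PM2.5→186, SO₂→55, CO→115, NO₂→435. Overall AQI = max = 435; dominant pollutant is NO₂.
AQI 435: Hazardous.

435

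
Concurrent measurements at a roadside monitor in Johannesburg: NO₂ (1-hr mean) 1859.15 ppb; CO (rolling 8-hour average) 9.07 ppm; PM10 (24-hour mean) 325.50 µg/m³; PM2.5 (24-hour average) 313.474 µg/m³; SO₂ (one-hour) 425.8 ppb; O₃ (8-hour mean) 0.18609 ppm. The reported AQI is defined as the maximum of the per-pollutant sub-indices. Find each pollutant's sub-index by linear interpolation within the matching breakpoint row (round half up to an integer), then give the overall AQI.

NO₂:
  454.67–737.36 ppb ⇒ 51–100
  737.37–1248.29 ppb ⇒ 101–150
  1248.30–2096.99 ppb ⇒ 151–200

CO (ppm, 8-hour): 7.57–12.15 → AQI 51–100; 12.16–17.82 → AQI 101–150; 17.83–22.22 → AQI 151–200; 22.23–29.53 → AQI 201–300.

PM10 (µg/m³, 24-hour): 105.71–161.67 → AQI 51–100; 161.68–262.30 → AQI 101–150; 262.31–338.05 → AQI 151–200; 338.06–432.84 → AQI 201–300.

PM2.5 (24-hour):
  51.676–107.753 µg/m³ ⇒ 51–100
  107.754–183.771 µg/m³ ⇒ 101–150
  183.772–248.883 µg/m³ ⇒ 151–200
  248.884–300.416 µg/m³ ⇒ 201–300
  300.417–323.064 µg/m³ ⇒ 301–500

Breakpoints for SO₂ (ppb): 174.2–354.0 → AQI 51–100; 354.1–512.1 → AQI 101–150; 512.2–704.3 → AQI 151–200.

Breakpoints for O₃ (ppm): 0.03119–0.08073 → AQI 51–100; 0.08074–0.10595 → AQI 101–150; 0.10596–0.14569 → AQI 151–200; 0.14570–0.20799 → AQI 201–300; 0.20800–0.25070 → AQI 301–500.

NO₂: row 1248.30–2096.99 (AQI 151–200). (200−151)·(1859.15−1248.30)/(2096.99−1248.30) + 151 = 49·610.85/848.69 + 151 ≈ 186.27 → 186.
CO: 9.07 lies in 7.57–12.15, so I_lo=51, I_hi=100, C_lo=7.57, C_hi=12.15.
(100−51)/(12.15−7.57) × (9.07−7.57) + 51 = 49/4.58 × 1.50 + 51 ≈ 67.05 → 67.
PM10: 325.50 lies in 262.31–338.05, so I_lo=151, I_hi=200, C_lo=262.31, C_hi=338.05.
(200−151)/(338.05−262.31) × (325.50−262.31) + 151 = 49/75.74 × 63.19 + 151 ≈ 191.88 → 192.
PM2.5: row 300.417–323.064 (AQI 301–500). (500−301)·(313.474−300.417)/(323.064−300.417) + 301 = 199·13.057/22.647 + 301 ≈ 415.73 → 416.
SO₂: 425.8 lies in 354.1–512.1, so I_lo=101, I_hi=150, C_lo=354.1, C_hi=512.1.
(150−101)/(512.1−354.1) × (425.8−354.1) + 101 = 49/158.0 × 71.7 + 101 ≈ 123.24 → 123.
O₃: 0.18609 ∈ [0.14570, 0.20799] ↔ index [201, 300].
201 + (0.18609−0.14570)·(300−201)/(0.20799−0.14570) = 201 + 0.04039·99/0.06229 ≈ 265.19, so AQI = 265.
Sub-indices: NO₂→186, CO→67, PM10→192, PM2.5→416, SO₂→123, O₃→265. Overall AQI = max = 416; dominant pollutant is PM2.5.

416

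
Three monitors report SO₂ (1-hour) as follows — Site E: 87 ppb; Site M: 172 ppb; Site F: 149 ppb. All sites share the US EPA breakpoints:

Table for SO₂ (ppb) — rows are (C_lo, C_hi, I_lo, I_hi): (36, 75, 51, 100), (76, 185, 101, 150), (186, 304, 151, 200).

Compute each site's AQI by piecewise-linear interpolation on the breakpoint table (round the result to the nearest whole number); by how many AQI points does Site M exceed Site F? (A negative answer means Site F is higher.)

10

Site E 87: bracket 76–185 → index 101–150; slope 49/109, offset 11.
AQI = 101 + 49/109·11 ≈ 105.94 ⇒ 106.
Site M 172: bracket 76–185 → index 101–150; slope 49/109, offset 96.
AQI = 101 + 49/109·96 ≈ 144.16 ⇒ 144.
Site F: row 76–185 (AQI 101–150). (150−101)·(149−76)/(185−76) + 101 = 49·73/109 + 101 ≈ 133.82 → 134.
AQIs: Site E=106, Site M=144, Site F=134. Site M (144) − Site F (134) = 10.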